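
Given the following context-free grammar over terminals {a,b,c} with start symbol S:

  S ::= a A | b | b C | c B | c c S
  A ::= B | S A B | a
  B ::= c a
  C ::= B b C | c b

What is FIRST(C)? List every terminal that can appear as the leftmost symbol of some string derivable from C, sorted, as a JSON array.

FIRST sets, iterate to fixpoint:
iter 1:
  A via A→a: +{a}
  B via B→c a: +{c}
  C via C→B b C: +{c}
  S via S→a A: +{a}
  S via S→b: +{b}
  S via S→c B: +{c}
  FIRST[S]={a,b,c}  FIRST[A]={a}  FIRST[B]={c}  FIRST[C]={c}
iter 2:
  A via A→B: +{c}
  A via A→S A B: +{b}
  FIRST[S]={a,b,c}  FIRST[A]={a,b,c}  FIRST[B]={c}  FIRST[C]={c}
iter 3: — fixpoint
  FIRST[S]={a,b,c}  FIRST[A]={a,b,c}  FIRST[B]={c}  FIRST[C]={c}

FIRST(C) = ["c"]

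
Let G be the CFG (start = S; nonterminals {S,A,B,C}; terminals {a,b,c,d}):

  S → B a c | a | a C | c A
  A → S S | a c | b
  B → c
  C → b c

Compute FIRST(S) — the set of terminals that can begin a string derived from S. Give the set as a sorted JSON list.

FIRST sets, iterate to fixpoint:
[1]
  A via A→a c: +{a}
  A via A→b: +{b}
  B via B→c: +{c}
  C via C→b c: +{b}
  S via S→B a c: +{c}
  S via S→a: +{a}
  FIRST(S)={a,c}  FIRST(A)={a,b}  FIRST(B)={c}  FIRST(C)={b}
[2]
  A via A→S S: +{c}
  FIRST(S)={a,c}  FIRST(A)={a,b,c}  FIRST(B)={c}  FIRST(C)={b}
[3] — fixpoint
  FIRST(S)={a,c}  FIRST(A)={a,b,c}  FIRST(B)={c}  FIRST(C)={b}

FIRST(S) = ["a", "c"]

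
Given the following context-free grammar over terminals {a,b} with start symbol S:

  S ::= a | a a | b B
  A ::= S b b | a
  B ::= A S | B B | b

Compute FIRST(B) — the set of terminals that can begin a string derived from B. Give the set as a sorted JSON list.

Compute FIRST by fixpoint:
iter 1:
  A via A→a: +{a}
  B via B→A S: +{a}
  B via B→b: +{b}
  S via S→a: +{a}
  S via S→b B: +{b}
  FIRST[S]={a,b}  FIRST[A]={a}  FIRST[B]={a,b}
iter 2:
  A via A→S b b: +{b}
  FIRST[S]={a,b}  FIRST[A]={a,b}  FIRST[B]={a,b}
iter 3: — fixpoint
  FIRST[S]={a,b}  FIRST[A]={a,b}  FIRST[B]={a,b}

FIRST(B) = ["a", "b"]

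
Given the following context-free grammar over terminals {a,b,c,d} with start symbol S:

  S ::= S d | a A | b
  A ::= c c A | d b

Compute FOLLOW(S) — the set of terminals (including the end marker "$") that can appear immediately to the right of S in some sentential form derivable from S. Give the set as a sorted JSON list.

FIRST iteration:
round 1:
  A via A→c c A: +{c}
  A via A→d b: +{d}
  S via S→a A: +{a}
  S via S→b: +{b}
  FIRST(S)={a,b}  FIRST(A)={c,d}
round 2: (stable)
  FIRST(S)={a,b}  FIRST(A)={c,d}

FOLLOW sets:
FOLLOW(S) := {$}
pass 1:
  S→S d: FOLLOW(S) ⊇ FIRST(d) = {d}; new: +{d}
  S→a A: FOLLOW(A) ⊇ FOLLOW(S) ⊇ {$,d}; new: +{$,d}
  S: {$,d}  A: {$,d}
pass 2: (stable)
  S: {$,d}  A: {$,d}

FOLLOW(S) = ["$", "d"]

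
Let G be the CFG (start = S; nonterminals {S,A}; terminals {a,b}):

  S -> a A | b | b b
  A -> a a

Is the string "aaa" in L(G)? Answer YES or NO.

Convert to CNF:
  S -> T0 A | T1 T1 | b
  A -> T0 T0
  T0 -> a
  T1 -> b

CYK table (by increasing span):
  cell(0,0) a: {T0}  orig:{}
  cell(1,1) a: {T0}  orig:{}
  cell(2,2) a: {T0}  orig:{}
  cell(0,1) aa: {A}
  cell(1,2) aa: {A}
  cell(0,2) aaa: {S}

S ∈ T[0,2] ⇒ YES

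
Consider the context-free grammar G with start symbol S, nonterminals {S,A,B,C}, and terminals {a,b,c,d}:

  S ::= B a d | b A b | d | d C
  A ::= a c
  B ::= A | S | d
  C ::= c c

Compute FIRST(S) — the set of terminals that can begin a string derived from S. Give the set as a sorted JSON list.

FIRST iteration:
round 1:
  A via A→a c: +{a}
  B via B→A: +{a}
  B via B→d: +{d}
  C via C→c c: +{c}
  S via S→B a d: +{a,d}
  S via S→b A b: +{b}
  S: {a,b,d}  A: {a}  B: {a,d}  C: {c}
round 2:
  B via B→S: +{b}
  S: {a,b,d}  A: {a}  B: {a,b,d}  C: {c}
round 3: — fixpoint
  S: {a,b,d}  A: {a}  B: {a,b,d}  C: {c}

FIRST(S) = ["a", "b", "d"]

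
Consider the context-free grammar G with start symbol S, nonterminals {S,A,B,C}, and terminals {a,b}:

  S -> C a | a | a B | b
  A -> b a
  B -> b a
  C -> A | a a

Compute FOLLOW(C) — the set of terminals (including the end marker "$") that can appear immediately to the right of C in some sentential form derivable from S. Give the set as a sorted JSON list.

FIRST sets, iterate to fixpoint:
[1]
  A via A→b a: +{b}
  B via B→b a: +{b}
  C via C→A: +{b}
  C via C→a a: +{a}
  S via S→C a: +{a,b}
  FIRST(S)={a,b}  FIRST(A)={b}  FIRST(B)={b}  FIRST(C)={a,b}
[2] (stable)
  FIRST(S)={a,b}  FIRST(A)={b}  FIRST(B)={b}  FIRST(C)={a,b}

FOLLOW iteration:
initialize: $ ∈ FOLLOW(S)
iter 1:
  S→C a: FOLLOW(C) ⊇ FIRST(a) = {a}; new: +{a}
  S→a B: FOLLOW(B) ⊇ FOLLOW(S) ⊇ {$}; new: +{$}
  S: {$}  A: {}  B: {$}  C: {a}
iter 2:
  C→A: FOLLOW(A) ⊇ FOLLOW(C) ⊇ {a}; new: +{a}
  S: {$}  A: {a}  B: {$}  C: {a}
iter 3: — fixpoint
  S: {$}  A: {a}  B: {$}  C: {a}

FOLLOW(C) = ["a"]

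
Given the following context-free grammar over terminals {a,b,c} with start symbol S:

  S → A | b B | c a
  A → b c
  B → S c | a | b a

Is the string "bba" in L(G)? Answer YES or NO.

Convert to CNF:
  S -> T0 B | T0 T1 | T1 T2
  A -> T0 T1
  B -> S T1 | T0 T2 | a
  T0 -> b
  T1 -> c
  T2 -> a

CYK fill:
  cell(0,0) b: {T0}  orig:{}
  cell(1,1) b: {T0}  orig:{}
  cell(2,2) a: {B,T2}  orig:{B}
  cell(0,1) bb: ∅
  cell(1,2) ba: {B,S}
  cell(0,2) bba: {S}

S ∈ T[0,2] ⇒ YES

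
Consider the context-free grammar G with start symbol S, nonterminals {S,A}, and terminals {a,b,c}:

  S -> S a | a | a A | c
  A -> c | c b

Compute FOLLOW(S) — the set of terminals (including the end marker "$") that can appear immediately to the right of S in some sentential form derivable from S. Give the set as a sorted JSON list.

FIRST iteration:
iter 1:
  A via A→c: +{c}
  S via S→a: +{a}
  S via S→c: +{c}
  S: {a,c}  A: {c}
iter 2: — fixpoint
  S: {a,c}  A: {c}

FOLLOW sets:
initialize: $ ∈ FOLLOW(S)
iter 1:
  S→S a: FOLLOW(S) ⊇ FIRST(a) = {a}; new: +{a}
  S→a A: FOLLOW(A) ⊇ FOLLOW(S) ⊇ {$,a}; new: +{$,a}
  S: {$,a}  A: {$,a}
iter 2: (no change)
  S: {$,a}  A: {$,a}

FOLLOW(S) = ["$", "a"]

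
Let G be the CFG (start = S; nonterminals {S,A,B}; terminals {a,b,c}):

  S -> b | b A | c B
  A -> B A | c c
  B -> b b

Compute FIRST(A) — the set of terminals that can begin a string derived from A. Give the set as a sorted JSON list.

FIRST iteration:
pass 1:
  A via A→c c: +{c}
  B via B→b b: +{b}
  S via S→b: +{b}
  S via S→c B: +{c}
  S: {b,c}  A: {c}  B: {b}
pass 2:
  A via A→B A: +{b}
  S: {b,c}  A: {b,c}  B: {b}
pass 3: (stable)
  S: {b,c}  A: {b,c}  B: {b}

FIRST(A) = ["b", "c"]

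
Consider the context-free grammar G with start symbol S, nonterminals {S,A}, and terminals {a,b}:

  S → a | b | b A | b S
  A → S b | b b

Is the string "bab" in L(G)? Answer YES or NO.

CNF form of G:
  S -> T0 A | T0 S | a | b
  A -> S T0 | T0 T0
  T0 -> b

CYK table (by increasing span):
  [0..0]={S,T0}  "b"  orig:{S}
  [1..1]={S}  "a"
  [2..2]={S,T0}  "b"  orig:{S}
  [0..1]={S}  "ba"
  [1..2]={A}  "ab"
  [0..2]={A,S}  "bab"

S ∈ T[0,2] ⇒ YES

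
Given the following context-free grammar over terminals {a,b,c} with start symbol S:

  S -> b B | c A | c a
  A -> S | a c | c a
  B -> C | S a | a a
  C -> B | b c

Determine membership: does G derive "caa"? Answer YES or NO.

CNF form of G:
  S -> T1 A | T1 T0 | T2 B
  A -> T0 T1 | T1 A | T1 T0 | T2 B
  B -> S T0 | T0 T0 | T2 T1
  C -> S T0 | T0 T0 | T2 T1
  T0 -> a
  T1 -> c
  T2 -> b

Fill CYK table bottom-up:
  [0..0]={T1}  "c"  orig:{}
  [1..1]={T0}  "a"  orig:{}
  [2..2]={T0}  "a"  orig:{}
  [0..1]={A,S}  "ca"
  [1..2]={B,C}  "aa"
  [0..2]={B,C}  "caa"

S ∉ T[0,2] ⇒ NO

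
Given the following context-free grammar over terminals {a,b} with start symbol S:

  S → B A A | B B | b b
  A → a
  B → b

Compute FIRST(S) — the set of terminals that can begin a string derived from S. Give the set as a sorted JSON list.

Compute FIRST by fixpoint:
pass 1:
  A via A→a: +{a}
  B via B→b: +{b}
  S via S→B A A: +{b}
  FIRST[S]={b}  FIRST[A]={a}  FIRST[B]={b}
pass 2: (no change)
  FIRST[S]={b}  FIRST[A]={a}  FIRST[B]={b}

FIRST(S) = ["b"]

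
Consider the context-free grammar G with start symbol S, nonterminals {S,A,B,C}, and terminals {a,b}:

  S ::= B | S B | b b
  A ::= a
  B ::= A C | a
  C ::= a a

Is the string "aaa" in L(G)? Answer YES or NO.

CNF form of G:
  S -> A C | S B | T1 T1 | a
  A -> a
  B -> A C | a
  C -> T0 T0
  T0 -> a
  T1 -> b

CYK fill:
  cell(0,0) a: {A,B,S,T0}  orig:{A,B,S}
  cell(1,1) a: {A,B,S,T0}  orig:{A,B,S}
  cell(2,2) a: {A,B,S,T0}  orig:{A,B,S}
  cell(0,1) aa: {C,S}
  cell(1,2) aa: {C,S}
  cell(0,2) aaa: {B,S}

S ∈ T[0,2] ⇒ YES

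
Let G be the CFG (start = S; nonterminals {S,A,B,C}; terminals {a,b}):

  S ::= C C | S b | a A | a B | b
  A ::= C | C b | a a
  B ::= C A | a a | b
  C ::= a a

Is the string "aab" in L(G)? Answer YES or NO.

CNF form of G:
  S -> C C | S T0 | T1 A | T1 B | b
  A -> C T0 | T1 T1
  B -> C A | T1 T1 | b
  C -> T1 T1
  T0 -> b
  T1 -> a

Fill CYK table bottom-up:
  T[0,0] 'a' = {T1}  orig:{}
  T[1,1] 'a' = {T1}  orig:{}
  T[2,2] 'b' = {B,S,T0}  orig:{B,S}
  T[0,1] 'aa' = {A,B,C}
  T[1,2] 'ab' = {S}
  T[0,2] 'aab' = {A}

S ∉ T[0,2] ⇒ NO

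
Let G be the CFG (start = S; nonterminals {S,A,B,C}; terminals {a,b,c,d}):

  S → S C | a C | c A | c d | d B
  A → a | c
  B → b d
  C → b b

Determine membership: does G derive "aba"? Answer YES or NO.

CNF form of G:
  S -> S C | T1 B | T2 C | T3 A | T3 T1
  A -> a | c
  B -> T0 T1
  C -> T0 T0
  T0 -> b
  T1 -> d
  T2 -> a
  T3 -> c

CYK fill:
  cell(0,0) a: {A,T2}  orig:{A}
  cell(1,1) b: {T0}  orig:{}
  cell(2,2) a: {A,T2}  orig:{A}
  cell(0,1) ab: ∅
  cell(1,2) ba: ∅
  cell(0,2) aba: ∅

S ∉ T[0,2] ⇒ NO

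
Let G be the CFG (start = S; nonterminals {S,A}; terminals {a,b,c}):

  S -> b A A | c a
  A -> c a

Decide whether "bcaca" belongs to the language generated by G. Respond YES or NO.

CNF form of G:
  S -> T0 T1 | T2 X3
  A -> T0 T1
  T0 -> c
  T1 -> a
  T2 -> b
  X3 -> A A

CYK fill:
  [0..0]={T2}  "b"  orig:{}
  [1..1]={T0}  "c"  orig:{}
  [2..2]={T1}  "a"  orig:{}
  [3..3]={T0}  "c"  orig:{}
  [4..4]={T1}  "a"  orig:{}
  [0..1]=∅  "bc"
  [1..2]={A,S}  "ca"
  [2..3]=∅  "ac"
  [3..4]={A,S}  "ca"
  [0..2]=∅  "bca"
  [1..3]=∅  "cac"
  [2..4]=∅  "aca"
  [0..3]=∅  "bcac"
  [1..4]={X3}  "caca"  orig:{}
  [0..4]={S}  "bcaca"

S ∈ T[0,4] ⇒ YES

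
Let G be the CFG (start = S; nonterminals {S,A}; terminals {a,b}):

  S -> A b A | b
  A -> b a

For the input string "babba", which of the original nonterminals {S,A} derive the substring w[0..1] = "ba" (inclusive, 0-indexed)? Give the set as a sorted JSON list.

CNF form of G:
  S -> A X2 | b
  A -> T0 T1
  T0 -> b
  T1 -> a
  X2 -> T0 A

Fill CYK table bottom-up (cells [i..j] with 0 ≤ i ≤ j ≤ 1 only):
  [0..0]={S,T0}  "b"  orig:{S}
  [1..1]={T1}  "a"  orig:{}
  [0..1]={A}  "ba"

Original NTs in T[0,1] deriving "ba": ["A"]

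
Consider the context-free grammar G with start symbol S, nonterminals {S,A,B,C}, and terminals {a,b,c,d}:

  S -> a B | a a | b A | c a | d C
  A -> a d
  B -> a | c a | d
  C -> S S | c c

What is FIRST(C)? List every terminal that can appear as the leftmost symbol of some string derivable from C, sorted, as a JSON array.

Compute FIRST by fixpoint:
pass 1:
  A via A→a d: +{a}
  B via B→a: +{a}
  B via B→c a: +{c}
  B via B→d: +{d}
  C via C→c c: +{c}
  S via S→a B: +{a}
  S via S→b A: +{b}
  S via S→c a: +{c}
  S via S→d C: +{d}
  FIRST[S]={a,b,c,d}  FIRST[A]={a}  FIRST[B]={a,c,d}  FIRST[C]={c}
pass 2:
  C via C→S S: +{a,b,d}
  FIRST[S]={a,b,c,d}  FIRST[A]={a}  FIRST[B]={a,c,d}  FIRST[C]={a,b,c,d}
pass 3: (no change)
  FIRST[S]={a,b,c,d}  FIRST[A]={a}  FIRST[B]={a,c,d}  FIRST[C]={a,b,c,d}

FIRST(C) = ["a", "b", "c", "d"]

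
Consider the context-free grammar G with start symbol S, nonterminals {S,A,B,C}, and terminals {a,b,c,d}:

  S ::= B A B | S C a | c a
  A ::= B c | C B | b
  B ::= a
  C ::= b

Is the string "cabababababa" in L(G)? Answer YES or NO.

CNF form of G:
  S -> B X2 | S X3 | T0 T1
  A -> B T0 | C B | b
  B -> a
  C -> b
  T0 -> c
  T1 -> a
  X2 -> A B
  X3 -> C T1

CYK table (by increasing span):
  T[0,0] 'c' = {T0}  orig:{}
  T[1,1] 'a' = {B,T1}  orig:{B}
  T[2,2] 'b' = {A,C}
  T[3,3] 'a' = {B,T1}  orig:{B}
  T[4,4] 'b' = {A,C}
  T[5,5] 'a' = {B,T1}  orig:{B}
  T[6,6] 'b' = {A,C}
  T[7,7] 'a' = {B,T1}  orig:{B}
  T[8,8] 'b' = {A,C}
  T[9,9] 'a' = {B,T1}  orig:{B}
  T[10,10] 'b' = {A,C}
  T[11,11] 'a' = {B,T1}  orig:{B}
  T[0,1] 'ca' = {S}
  T[1,2] 'ab' = ∅
  T[2,3] 'ba' = {A,X2,X3}  orig:{A}
  T[3,4] 'ab' = ∅
  T[4,5] 'ba' = {A,X2,X3}  orig:{A}
  T[5,6] 'ab' = ∅
  T[6,7] 'ba' = {A,X2,X3}  orig:{A}
  T[7,8] 'ab' = ∅
  T[8,9] 'ba' = {A,X2,X3}  orig:{A}
  T[9,10] 'ab' = ∅
  T[10,11] 'ba' = {A,X2,X3}  orig:{A}
  T[0,2] 'cab' = ∅
  T[1,3] 'aba' = {S}
  T[2,4] 'bab' = ∅
  T[3,5] 'aba' = {S}
  T[4,6] 'bab' = ∅
  T[5,7] 'aba' = {S}
  T[6,8] 'bab' = ∅
  T[7,9] 'aba' = {S}
  T[8,10] 'bab' = ∅
  T[9,11] 'aba' = {S}
  T[0,3] 'caba' = {S}
  T[1,4] 'abab' = ∅
  T[2,5] 'baba' = ∅
  T[3,6] 'abab' = ∅
  T[4,7] 'baba' = ∅
  T[5,8] 'abab' = ∅
  T[6,9] 'baba' = ∅
  T[7,10] 'abab' = ∅
  T[8,11] 'baba' = ∅
  T[0,4] 'cabab' = ∅
  T[1,5] 'ababa' = {S}
  T[2,6] 'babab' = ∅
  T[3,7] 'ababa' = {S}
  T[4,8] 'babab' = ∅
  T[5,9] 'ababa' = {S}
  T[6,10] 'babab' = ∅
  T[7,11] 'ababa' = {S}
  T[0,5] 'cababa' = {S}
  T[1,6] 'ababab' = ∅
  T[2,7] 'bababa' = ∅
  T[3,8] 'ababab' = ∅
  T[4,9] 'bababa' = ∅
  T[5,10] 'ababab' = ∅
  T[6,11] 'bababa' = ∅
  T[0,6] 'cababab' = ∅
  T[1,7] 'abababa' = {S}
  T[2,8] 'bababab' = ∅
  T[3,9] 'abababa' = {S}
  T[4,10] 'bababab' = ∅
  T[5,11] 'abababa' = {S}
  T[0,7] 'cabababa' = {S}
  T[1,8] 'abababab' = ∅
  T[2,9] 'babababa' = ∅
  T[3,10] 'abababab' = ∅
  T[4,11] 'babababa' = ∅
  T[0,8] 'cabababab' = ∅
  T[1,9] 'ababababa' = {S}
  T[2,10] 'babababab' = ∅
  T[3,11] 'ababababa' = {S}
  T[0,9] 'cababababa' = {S}
  T[1,10] 'ababababab' = ∅
  T[2,11] 'bababababa' = ∅
  T[0,10] 'cababababab' = ∅
  T[1,11] 'abababababa' = {S}
  T[0,11] 'cabababababa' = {S}

S ∈ T[0,11] ⇒ YES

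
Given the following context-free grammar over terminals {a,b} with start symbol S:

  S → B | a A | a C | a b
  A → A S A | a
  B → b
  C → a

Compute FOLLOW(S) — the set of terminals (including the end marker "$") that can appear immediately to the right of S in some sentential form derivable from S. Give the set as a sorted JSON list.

Compute FIRST by fixpoint:
[1]
  A via A→a: +{a}
  B via B→b: +{b}
  C via C→a: +{a}
  S via S→B: +{b}
  S via S→a A: +{a}
  FIRST[S]={a,b}  FIRST[A]={a}  FIRST[B]={b}  FIRST[C]={a}
[2] done
  FIRST[S]={a,b}  FIRST[A]={a}  FIRST[B]={b}  FIRST[C]={a}

FOLLOW sets:
FOLLOW(S) := {$}
pass 1:
  A→A S A: FOLLOW(A) ⊇ FIRST(S) = {a,b}; new: +{a,b}
  A→A S A: FOLLOW(S) ⊇ FIRST(A) = {a}; new: +{a}
  S→B: FOLLOW(B) ⊇ FOLLOW(S) ⊇ {$,a}; new: +{$,a}
  S→a A: FOLLOW(A) ⊇ FOLLOW(S) ⊇ {$,a}; new: +{$}
  S→a C: FOLLOW(C) ⊇ FOLLOW(S) ⊇ {$,a}; new: +{$,a}
  FOLLOW(S)={$,a}  FOLLOW(A)={$,a,b}  FOLLOW(B)={$,a}  FOLLOW(C)={$,a}
pass 2: (no change)
  FOLLOW(S)={$,a}  FOLLOW(A)={$,a,b}  FOLLOW(B)={$,a}  FOLLOW(C)={$,a}

FOLLOW(S) = ["$", "a"]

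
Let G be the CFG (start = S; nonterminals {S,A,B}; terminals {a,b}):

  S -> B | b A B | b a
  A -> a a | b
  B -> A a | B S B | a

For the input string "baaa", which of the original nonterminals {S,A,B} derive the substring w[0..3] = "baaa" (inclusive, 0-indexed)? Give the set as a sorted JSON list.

CNF form of G:
  S -> A T0 | B X3 | T1 T0 | T1 X4 | a
  A -> T0 T0 | b
  B -> A T0 | B X2 | a
  T0 -> a
  T1 -> b
  X2 -> S B
  X3 -> S B
  X4 -> A B

CYK fill, restricted to cells inside w[0..3]:
  [0..0]={A,T1}  "b"  orig:{A}
  [1..1]={B,S,T0}  "a"  orig:{B,S}
  [2..2]={B,S,T0}  "a"  orig:{B,S}
  [3..3]={B,S,T0}  "a"  orig:{B,S}
  [0..1]={B,S,X4}  "ba"  orig:{B,S}
  [1..2]={A,X2,X3}  "aa"  orig:{A}
  [2..3]={A,X2,X3}  "aa"  orig:{A}
  [0..2]={X2,X3}  "baa"  orig:{}
  [1..3]={B,S,X4}  "aaa"  orig:{B,S}
  [0..3]={B,S,X4}  "baaa"  orig:{B,S}

Original NTs in T[0,3] deriving "baaa": ["B", "S"]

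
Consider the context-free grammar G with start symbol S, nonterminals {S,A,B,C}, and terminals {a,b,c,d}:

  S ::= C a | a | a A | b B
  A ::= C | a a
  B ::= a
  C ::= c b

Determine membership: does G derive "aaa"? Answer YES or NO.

Convert to CNF:
  S -> C T0 | T0 A | T2 B | a
  A -> T0 T0 | T1 T2
  B -> a
  C -> T1 T2
  T0 -> a
  T1 -> c
  T2 -> b

Fill CYK table bottom-up:
  cell(0,0) a: {B,S,T0}  orig:{B,S}
  cell(1,1) a: {B,S,T0}  orig:{B,S}
  cell(2,2) a: {B,S,T0}  orig:{B,S}
  cell(0,1) aa: {A}
  cell(1,2) aa: {A}
  cell(0,2) aaa: {S}

S ∈ T[0,2] ⇒ YES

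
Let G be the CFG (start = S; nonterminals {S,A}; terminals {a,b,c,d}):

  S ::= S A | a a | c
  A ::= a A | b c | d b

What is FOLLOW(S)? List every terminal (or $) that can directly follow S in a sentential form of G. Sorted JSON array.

FIRST iteration:
[1]
  A via A→a A: +{a}
  A via A→b c: +{b}
  A via A→d b: +{d}
  S via S→a a: +{a}
  S via S→c: +{c}
  FIRST[S]={a,c}  FIRST[A]={a,b,d}
[2] (stable)
  FIRST[S]={a,c}  FIRST[A]={a,b,d}

FOLLOW sets:
FOLLOW(S) := {$}
[1]
  S→S A: FOLLOW(S) ⊇ FIRST(A) = {a,b,d}; new: +{a,b,d}
  S→S A: FOLLOW(A) ⊇ FOLLOW(S) ⊇ {$,a,b,d}; new: +{$,a,b,d}
  FOLLOW[S]={$,a,b,d}  FOLLOW[A]={$,a,b,d}
[2] done
  FOLLOW[S]={$,a,b,d}  FOLLOW[A]={$,a,b,d}

FOLLOW(S) = ["$", "a", "b", "d"]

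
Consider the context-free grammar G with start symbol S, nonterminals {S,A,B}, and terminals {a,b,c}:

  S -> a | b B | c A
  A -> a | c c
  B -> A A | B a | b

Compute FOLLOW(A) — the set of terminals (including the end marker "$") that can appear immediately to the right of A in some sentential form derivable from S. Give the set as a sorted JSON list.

Compute FIRST by fixpoint:
pass 1:
  A via A→a: +{a}
  A via A→c c: +{c}
  B via B→A A: +{a,c}
  B via B→b: +{b}
  S via S→a: +{a}
  S via S→b B: +{b}
  S via S→c A: +{c}
  FIRST(S)={a,b,c}  FIRST(A)={a,c}  FIRST(B)={a,b,c}
pass 2: done
  FIRST(S)={a,b,c}  FIRST(A)={a,c}  FIRST(B)={a,b,c}

Compute FOLLOW by fixpoint:
seed FOLLOW(S) with $
iter 1:
  B→A A: FOLLOW(A) ⊇ FIRST(A) = {a,c}; new: +{a,c}
  B→B a: FOLLOW(B) ⊇ FIRST(a) = {a}; new: +{a}
  S→b B: FOLLOW(B) ⊇ FOLLOW(S) ⊇ {$}; new: +{$}
  S→c A: FOLLOW(A) ⊇ FOLLOW(S) ⊇ {$}; new: +{$}
  S: {$}  A: {$,a,c}  B: {$,a}
iter 2: — fixpoint
  S: {$}  A: {$,a,c}  B: {$,a}

FOLLOW(A) = ["$", "a", "c"]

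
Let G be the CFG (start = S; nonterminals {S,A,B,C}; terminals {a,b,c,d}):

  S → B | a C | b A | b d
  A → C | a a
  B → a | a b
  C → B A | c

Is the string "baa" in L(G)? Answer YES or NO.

CNF form of G:
  S -> T0 C | T0 T1 | T1 A | T1 T2 | a
  A -> B A | T0 T0 | c
  B -> T0 T1 | a
  C -> B A | c
  T0 -> a
  T1 -> b
  T2 -> d

CYK fill:
  cell(0,0) b: {T1}  orig:{}
  cell(1,1) a: {B,S,T0}  orig:{B,S}
  cell(2,2) a: {B,S,T0}  orig:{B,S}
  cell(0,1) ba: ∅
  cell(1,2) aa: {A}
  cell(0,2) baa: {S}

S ∈ T[0,2] ⇒ YES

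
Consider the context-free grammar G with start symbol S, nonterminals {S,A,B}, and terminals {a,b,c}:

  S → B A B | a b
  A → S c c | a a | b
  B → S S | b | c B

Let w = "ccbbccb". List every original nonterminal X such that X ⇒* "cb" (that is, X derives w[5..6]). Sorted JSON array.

CNF form of G:
  S -> B X4 | T1 T2
  A -> S X3 | T1 T1 | b
  B -> S S | T0 B | b
  T0 -> c
  T1 -> a
  T2 -> b
  X3 -> T0 T0
  X4 -> A B

CYK fill (cells [i..j] with 5 ≤ i ≤ j ≤ 6 only):
  cell(5,5) c: {T0}  orig:{}
  cell(6,6) b: {A,B,T2}  orig:{A,B}
  cell(5,6) cb: {B}

Original NTs in T[5,6] deriving "cb": ["B"]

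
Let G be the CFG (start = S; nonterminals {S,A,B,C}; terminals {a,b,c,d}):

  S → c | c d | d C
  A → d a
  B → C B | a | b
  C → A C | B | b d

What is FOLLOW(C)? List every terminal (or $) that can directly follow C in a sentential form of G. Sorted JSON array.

Compute FIRST by fixpoint:
pass 1:
  A via A→d a: +{d}
  B via B→a: +{a}
  B via B→b: +{b}
  C via C→A C: +{d}
  C via C→B: +{a,b}
  S via S→c: +{c}
  S via S→d C: +{d}
  FIRST[S]={c,d}  FIRST[A]={d}  FIRST[B]={a,b}  FIRST[C]={a,b,d}
pass 2:
  B via B→C B: +{d}
  FIRST[S]={c,d}  FIRST[A]={d}  FIRST[B]={a,b,d}  FIRST[C]={a,b,d}
pass 3: (stable)
  FIRST[S]={c,d}  FIRST[A]={d}  FIRST[B]={a,b,d}  FIRST[C]={a,b,d}

Compute FOLLOW by fixpoint:
FOLLOW(S) := {$}
iter 1:
  B→C B: FOLLOW(C) ⊇ FIRST(B) = {a,b,d}; new: +{a,b,d}
  C→A C: FOLLOW(A) ⊇ FIRST(C) = {a,b,d}; new: +{a,b,d}
  C→B: FOLLOW(B) ⊇ FOLLOW(C) ⊇ {a,b,d}; new: +{a,b,d}
  S→d C: FOLLOW(C) ⊇ FOLLOW(S) ⊇ {$}; new: +{$}
  FOLLOW[S]={$}  FOLLOW[A]={a,b,d}  FOLLOW[B]={a,b,d}  FOLLOW[C]={$,a,b,d}
iter 2:
  C→B: FOLLOW(B) ⊇ FOLLOW(C) ⊇ {$,a,b,d}; new: +{$}
  FOLLOW[S]={$}  FOLLOW[A]={a,b,d}  FOLLOW[B]={$,a,b,d}  FOLLOW[C]={$,a,b,d}
iter 3: (stable)
  FOLLOW[S]={$}  FOLLOW[A]={a,b,d}  FOLLOW[B]={$,a,b,d}  FOLLOW[C]={$,a,b,d}

FOLLOW(C) = ["$", "a", "b", "d"]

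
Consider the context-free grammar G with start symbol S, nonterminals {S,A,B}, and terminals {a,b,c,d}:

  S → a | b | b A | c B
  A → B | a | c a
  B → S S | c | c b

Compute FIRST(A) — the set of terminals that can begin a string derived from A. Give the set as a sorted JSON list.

FIRST sets, iterate to fixpoint:
round 1:
  A via A→a: +{a}
  A via A→c a: +{c}
  B via B→c: +{c}
  S via S→a: +{a}
  S via S→b: +{b}
  S via S→c B: +{c}
  FIRST[S]={a,b,c}  FIRST[A]={a,c}  FIRST[B]={c}
round 2:
  B via B→S S: +{a,b}
  FIRST[S]={a,b,c}  FIRST[A]={a,c}  FIRST[B]={a,b,c}
round 3:
  A via A→B: +{b}
  FIRST[S]={a,b,c}  FIRST[A]={a,b,c}  FIRST[B]={a,b,c}
round 4: (stable)
  FIRST[S]={a,b,c}  FIRST[A]={a,b,c}  FIRST[B]={a,b,c}

FIRST(A) = ["a", "b", "c"]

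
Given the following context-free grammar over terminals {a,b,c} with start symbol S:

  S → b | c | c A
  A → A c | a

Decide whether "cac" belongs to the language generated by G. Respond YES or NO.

Convert to CNF:
  S -> T0 A | b | c
  A -> A T0 | a
  T0 -> c

Fill CYK table bottom-up:
  cell(0,0) c: {S,T0}  orig:{S}
  cell(1,1) a: {A}
  cell(2,2) c: {S,T0}  orig:{S}
  cell(0,1) ca: {S}
  cell(1,2) ac: {A}
  cell(0,2) cac: {S}

S ∈ T[0,2] ⇒ YES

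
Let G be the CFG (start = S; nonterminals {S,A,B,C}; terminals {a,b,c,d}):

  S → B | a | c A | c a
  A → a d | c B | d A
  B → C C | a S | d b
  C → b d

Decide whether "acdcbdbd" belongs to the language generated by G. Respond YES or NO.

CNF form of G:
  S -> C C | T0 S | T1 T3 | T2 A | T2 T0 | a
  A -> T0 T1 | T1 A | T2 B
  B -> C C | T0 S | T1 T3
  C -> T3 T1
  T0 -> a
  T1 -> d
  T2 -> c
  T3 -> b

CYK table (by increasing span):
  cell(0,0) a: {S,T0}  orig:{S}
  cell(1,1) c: {T2}  orig:{}
  cell(2,2) d: {T1}  orig:{}
  cell(3,3) c: {T2}  orig:{}
  cell(4,4) b: {T3}  orig:{}
  cell(5,5) d: {T1}  orig:{}
  cell(6,6) b: {T3}  orig:{}
  cell(7,7) d: {T1}  orig:{}
  cell(0,1) ac: ∅
  cell(1,2) cd: ∅
  cell(2,3) dc: ∅
  cell(3,4) cb: ∅
  cell(4,5) bd: {C}
  cell(5,6) db: {B,S}
  cell(6,7) bd: {C}
  cell(0,2) acd: ∅
  cell(1,3) cdc: ∅
  cell(2,4) dcb: ∅
  cell(3,5) cbd: ∅
  cell(4,6) bdb: ∅
  cell(5,7) dbd: ∅
  cell(0,3) acdc: ∅
  cell(1,4) cdcb: ∅
  cell(2,5) dcbd: ∅
  cell(3,6) cbdb: ∅
  cell(4,7) bdbd: {B,S}
  cell(0,4) acdcb: ∅
  cell(1,5) cdcbd: ∅
  cell(2,6) dcbdb: ∅
  cell(3,7) cbdbd: {A}
  cell(0,5) acdcbd: ∅
  cell(1,6) cdcbdb: ∅
  cell(2,7) dcbdbd: {A}
  cell(0,6) acdcbdb: ∅
  cell(1,7) cdcbdbd: {S}
  cell(0,7) acdcbdbd: {B,S}

S ∈ T[0,7] ⇒ YES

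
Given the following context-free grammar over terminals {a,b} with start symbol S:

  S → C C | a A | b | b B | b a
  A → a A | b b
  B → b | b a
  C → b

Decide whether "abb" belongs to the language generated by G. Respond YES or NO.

CNF form of G:
  S -> C C | T0 A | T1 B | T1 T0 | b
  A -> T0 A | T1 T1
  B -> T1 T0 | b
  C -> b
  T0 -> a
  T1 -> b

CYK table (by increasing span):
  [0..0]={T0}  "a"  orig:{}
  [1..1]={B,C,S,T1}  "b"  orig:{B,C,S}
  [2..2]={B,C,S,T1}  "b"  orig:{B,C,S}
  [0..1]=∅  "ab"
  [1..2]={A,S}  "bb"
  [0..2]={A,S}  "abb"

S ∈ T[0,2] ⇒ YES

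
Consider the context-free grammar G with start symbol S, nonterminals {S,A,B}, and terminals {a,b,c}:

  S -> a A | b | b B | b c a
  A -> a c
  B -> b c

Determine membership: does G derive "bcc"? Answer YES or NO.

Convert to CNF:
  S -> T0 A | T2 B | T2 X3 | b
  A -> T0 T1
  B -> T2 T1
  T0 -> a
  T1 -> c
  T2 -> b
  X3 -> T1 T0

Fill CYK table bottom-up:
  T[0,0] 'b' = {S,T2}  orig:{S}
  T[1,1] 'c' = {T1}  orig:{}
  T[2,2] 'c' = {T1}  orig:{}
  T[0,1] 'bc' = {B}
  T[1,2] 'cc' = ∅
  T[0,2] 'bcc' = ∅

S ∉ T[0,2] ⇒ NO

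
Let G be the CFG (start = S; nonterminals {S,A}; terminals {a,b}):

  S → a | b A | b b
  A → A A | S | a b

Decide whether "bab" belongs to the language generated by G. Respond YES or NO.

CNF form of G:
  S -> T1 A | T1 T1 | a
  A -> A A | T0 T1 | T1 A | T1 T1 | a
  T0 -> a
  T1 -> b

CYK fill:
  [0..0]={T1}  "b"  orig:{}
  [1..1]={A,S,T0}  "a"  orig:{A,S}
  [2..2]={T1}  "b"  orig:{}
  [0..1]={A,S}  "ba"
  [1..2]={A}  "ab"
  [0..2]={A,S}  "bab"

S ∈ T[0,2] ⇒ YES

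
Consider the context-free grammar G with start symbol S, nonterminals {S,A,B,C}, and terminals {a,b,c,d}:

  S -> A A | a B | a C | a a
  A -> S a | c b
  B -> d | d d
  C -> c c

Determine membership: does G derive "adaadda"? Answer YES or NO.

CNF form of G:
  S -> A A | T0 B | T0 C | T0 T0
  A -> S T0 | T1 T2
  B -> T3 T3 | d
  C -> T1 T1
  T0 -> a
  T1 -> c
  T2 -> b
  T3 -> d

Fill CYK table bottom-up:
  T[0,0] 'a' = {T0}  orig:{}
  T[1,1] 'd' = {B,T3}  orig:{B}
  T[2,2] 'a' = {T0}  orig:{}
  T[3,3] 'a' = {T0}  orig:{}
  T[4,4] 'd' = {B,T3}  orig:{B}
  T[5,5] 'd' = {B,T3}  orig:{B}
  T[6,6] 'a' = {T0}  orig:{}
  T[0,1] 'ad' = {S}
  T[1,2] 'da' = ∅
  T[2,3] 'aa' = {S}
  T[3,4] 'ad' = {S}
  T[4,5] 'dd' = {B}
  T[5,6] 'da' = ∅
  T[0,2] 'ada' = {A}
  T[1,3] 'daa' = ∅
  T[2,4] 'aad' = ∅
  T[3,5] 'add' = {S}
  T[4,6] 'dda' = ∅
  T[0,3] 'adaa' = ∅
  T[1,4] 'daad' = ∅
  T[2,5] 'aadd' = ∅
  T[3,6] 'adda' = {A}
  T[0,4] 'adaad' = ∅
  T[1,5] 'daadd' = ∅
  T[2,6] 'aadda' = ∅
  T[0,5] 'adaadd' = ∅
  T[1,6] 'daadda' = ∅
  T[0,6] 'adaadda' = {S}

S ∈ T[0,6] ⇒ YES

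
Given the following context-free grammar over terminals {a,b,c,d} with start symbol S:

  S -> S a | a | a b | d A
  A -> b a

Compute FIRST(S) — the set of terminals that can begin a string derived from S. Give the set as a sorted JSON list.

FIRST sets, iterate to fixpoint:
round 1:
  A via A→b a: +{b}
  S via S→a: +{a}
  S via S→d A: +{d}
  FIRST[S]={a,d}  FIRST[A]={b}
round 2: (no change)
  FIRST[S]={a,d}  FIRST[A]={b}

FIRST(S) = ["a", "d"]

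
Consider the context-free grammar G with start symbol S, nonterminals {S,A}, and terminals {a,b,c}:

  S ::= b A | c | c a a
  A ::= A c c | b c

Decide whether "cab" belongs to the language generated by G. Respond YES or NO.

CNF form of G:
  S -> T0 X4 | T1 A | c
  A -> A X3 | T1 T0
  T0 -> c
  T1 -> b
  T2 -> a
  X3 -> T0 T0
  X4 -> T2 T2

Fill CYK table bottom-up:
  [0..0]={S,T0}  "c"  orig:{S}
  [1..1]={T2}  "a"  orig:{}
  [2..2]={T1}  "b"  orig:{}
  [0..1]=∅  "ca"
  [1..2]=∅  "ab"
  [0..2]=∅  "cab"

S ∉ T[0,2] ⇒ NO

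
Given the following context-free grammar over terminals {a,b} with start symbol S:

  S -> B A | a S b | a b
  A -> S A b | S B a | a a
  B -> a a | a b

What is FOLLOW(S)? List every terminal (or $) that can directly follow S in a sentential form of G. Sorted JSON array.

FIRST iteration:
round 1:
  A via A→a a: +{a}
  B via B→a a: +{a}
  S via S→B A: +{a}
  FIRST[S]={a}  FIRST[A]={a}  FIRST[B]={a}
round 2: — fixpoint
  FIRST[S]={a}  FIRST[A]={a}  FIRST[B]={a}

Compute FOLLOW by fixpoint:
FOLLOW(S) := {$}
[1]
  A→S A b: FOLLOW(S) ⊇ FIRST(A) = {a}; new: +{a}
  A→S A b: FOLLOW(A) ⊇ FIRST(b) = {b}; new: +{b}
  A→S B a: FOLLOW(B) ⊇ FIRST(a) = {a}; new: +{a}
  S→B A: FOLLOW(A) ⊇ FOLLOW(S) ⊇ {$,a}; new: +{$,a}
  S→a S b: FOLLOW(S) ⊇ FIRST(b) = {b}; new: +{b}
  FOLLOW(S)={$,a,b}  FOLLOW(A)={$,a,b}  FOLLOW(B)={a}
[2] done
  FOLLOW(S)={$,a,b}  FOLLOW(A)={$,a,b}  FOLLOW(B)={a}

FOLLOW(S) = ["$", "a", "b"]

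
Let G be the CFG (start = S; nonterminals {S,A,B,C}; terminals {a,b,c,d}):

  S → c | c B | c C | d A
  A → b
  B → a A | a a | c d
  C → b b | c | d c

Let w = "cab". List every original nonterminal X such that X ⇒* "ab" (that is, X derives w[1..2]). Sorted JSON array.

Convert to CNF:
  S -> T1 B | T1 C | T2 A | c
  A -> b
  B -> T0 A | T0 T0 | T1 T2
  C -> T2 T1 | T3 T3 | c
  T0 -> a
  T1 -> c
  T2 -> d
  T3 -> b

Fill CYK table bottom-up, restricted to cells inside w[1..2]:
  [1..1]={T0}  "a"  orig:{}
  [2..2]={A,T3}  "b"  orig:{A}
  [1..2]={B}  "ab"

Original NTs in T[1,2] deriving "ab": ["B"]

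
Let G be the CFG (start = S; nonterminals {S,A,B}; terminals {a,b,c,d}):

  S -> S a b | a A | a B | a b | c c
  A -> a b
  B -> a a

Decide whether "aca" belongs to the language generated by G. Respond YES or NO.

CNF form of G:
  S -> S X3 | T0 A | T0 B | T0 T1 | T2 T2
  A -> T0 T1
  B -> T0 T0
  T0 -> a
  T1 -> b
  T2 -> c
  X3 -> T0 T1

CYK fill:
  [0..0]={T0}  "a"  orig:{}
  [1..1]={T2}  "c"  orig:{}
  [2..2]={T0}  "a"  orig:{}
  [0..1]=∅  "ac"
  [1..2]=∅  "ca"
  [0..2]=∅  "aca"

S ∉ T[0,2] ⇒ NO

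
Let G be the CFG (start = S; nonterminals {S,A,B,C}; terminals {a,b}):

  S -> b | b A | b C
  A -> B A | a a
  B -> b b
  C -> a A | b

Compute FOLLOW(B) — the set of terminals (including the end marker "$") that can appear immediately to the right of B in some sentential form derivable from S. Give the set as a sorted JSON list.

Compute FIRST by fixpoint:
iter 1:
  A via A→a a: +{a}
  B via B→b b: +{b}
  C via C→a A: +{a}
  C via C→b: +{b}
  S via S→b: +{b}
  FIRST(S)={b}  FIRST(A)={a}  FIRST(B)={b}  FIRST(C)={a,b}
iter 2:
  A via A→B A: +{b}
  FIRST(S)={b}  FIRST(A)={a,b}  FIRST(B)={b}  FIRST(C)={a,b}
iter 3: done
  FIRST(S)={b}  FIRST(A)={a,b}  FIRST(B)={b}  FIRST(C)={a,b}

Compute FOLLOW by fixpoint:
seed FOLLOW(S) with $
pass 1:
  A→B A: FOLLOW(B) ⊇ FIRST(A) = {a,b}; new: +{a,b}
  S→b A: FOLLOW(A) ⊇ FOLLOW(S) ⊇ {$}; new: +{$}
  S→b C: FOLLOW(C) ⊇ FOLLOW(S) ⊇ {$}; new: +{$}
  FOLLOW(S)={$}  FOLLOW(A)={$}  FOLLOW(B)={a,b}  FOLLOW(C)={$}
pass 2: (stable)
  FOLLOW(S)={$}  FOLLOW(A)={$}  FOLLOW(B)={a,b}  FOLLOW(C)={$}

FOLLOW(B) = ["a", "b"]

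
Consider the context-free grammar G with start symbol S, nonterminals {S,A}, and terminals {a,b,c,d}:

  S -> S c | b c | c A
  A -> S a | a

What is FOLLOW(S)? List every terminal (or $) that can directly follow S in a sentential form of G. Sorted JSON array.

Compute FIRST by fixpoint:
[1]
  A via A→a: +{a}
  S via S→b c: +{b}
  S via S→c A: +{c}
  FIRST(S)={b,c}  FIRST(A)={a}
[2]
  A via A→S a: +{b,c}
  FIRST(S)={b,c}  FIRST(A)={a,b,c}
[3] (stable)
  FIRST(S)={b,c}  FIRST(A)={a,b,c}

Compute FOLLOW by fixpoint:
initialize: $ ∈ FOLLOW(S)
round 1:
  A→S a: FOLLOW(S) ⊇ FIRST(a) = {a}; new: +{a}
  S→S c: FOLLOW(S) ⊇ FIRST(c) = {c}; new: +{c}
  S→c A: FOLLOW(A) ⊇ FOLLOW(S) ⊇ {$,a,c}; new: +{$,a,c}
  FOLLOW[S]={$,a,c}  FOLLOW[A]={$,a,c}
round 2: (no change)
  FOLLOW[S]={$,a,c}  FOLLOW[A]={$,a,c}

FOLLOW(S) = ["$", "a", "c"]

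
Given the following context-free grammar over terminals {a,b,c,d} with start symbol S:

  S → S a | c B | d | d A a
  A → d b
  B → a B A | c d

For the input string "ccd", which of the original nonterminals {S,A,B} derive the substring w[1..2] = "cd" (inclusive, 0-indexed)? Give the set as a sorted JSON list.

Convert to CNF:
  S -> S T2 | T0 X5 | T3 B | d
  A -> T0 T1
  B -> T2 X4 | T3 T0
  T0 -> d
  T1 -> b
  T2 -> a
  T3 -> c
  X4 -> B A
  X5 -> A T2

Fill CYK table bottom-up, restricted to cells inside w[1..2]:
  T[1,1] 'c' = {T3}  orig:{}
  T[2,2] 'd' = {S,T0}  orig:{S}
  T[1,2] 'cd' = {B}

Original NTs in T[1,2] deriving "cd": ["B"]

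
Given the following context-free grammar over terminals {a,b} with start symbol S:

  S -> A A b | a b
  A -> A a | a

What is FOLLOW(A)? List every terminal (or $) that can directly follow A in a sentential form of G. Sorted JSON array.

FIRST iteration:
iter 1:
  A via A→a: +{a}
  S via S→A A b: +{a}
  S: {a}  A: {a}
iter 2: — fixpoint
  S: {a}  A: {a}

FOLLOW sets:
FOLLOW(S) := {$}
round 1:
  A→A a: FOLLOW(A) ⊇ FIRST(a) = {a}; new: +{a}
  S→A A b: FOLLOW(A) ⊇ FIRST(b) = {b}; new: +{b}
  FOLLOW(S)={$}  FOLLOW(A)={a,b}
round 2: done
  FOLLOW(S)={$}  FOLLOW(A)={a,b}

FOLLOW(A) = ["a", "b"]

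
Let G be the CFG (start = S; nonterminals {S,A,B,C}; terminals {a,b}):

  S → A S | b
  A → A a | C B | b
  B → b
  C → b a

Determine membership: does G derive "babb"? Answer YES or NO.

Convert to CNF:
  S -> A S | b
  A -> A T0 | C B | b
  B -> b
  C -> T1 T0
  T0 -> a
  T1 -> b

CYK table (by increasing span):
  cell(0,0) b: {A,B,S,T1}  orig:{A,B,S}
  cell(1,1) a: {T0}  orig:{}
  cell(2,2) b: {A,B,S,T1}  orig:{A,B,S}
  cell(3,3) b: {A,B,S,T1}  orig:{A,B,S}
  cell(0,1) ba: {A,C}
  cell(1,2) ab: ∅
  cell(2,3) bb: {S}
  cell(0,2) bab: {A,S}
  cell(1,3) abb: ∅
  cell(0,3) babb: {S}

S ∈ T[0,3] ⇒ YES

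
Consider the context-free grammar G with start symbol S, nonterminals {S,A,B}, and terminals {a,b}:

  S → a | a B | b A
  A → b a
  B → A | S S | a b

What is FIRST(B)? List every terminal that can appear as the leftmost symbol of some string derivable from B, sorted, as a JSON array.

FIRST sets, iterate to fixpoint:
pass 1:
  A via A→b a: +{b}
  B via B→A: +{b}
  B via B→a b: +{a}
  S via S→a: +{a}
  S via S→b A: +{b}
  FIRST(S)={a,b}  FIRST(A)={b}  FIRST(B)={a,b}
pass 2: done
  FIRST(S)={a,b}  FIRST(A)={b}  FIRST(B)={a,b}

FIRST(B) = ["a", "b"]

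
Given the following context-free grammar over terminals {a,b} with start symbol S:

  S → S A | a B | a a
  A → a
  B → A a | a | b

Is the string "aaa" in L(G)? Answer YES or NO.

CNF form of G:
  S -> S A | T0 B | T0 T0
  A -> a
  B -> A T0 | a | b
  T0 -> a

CYK table (by increasing span):
  cell(0,0) a: {A,B,T0}  orig:{A,B}
  cell(1,1) a: {A,B,T0}  orig:{A,B}
  cell(2,2) a: {A,B,T0}  orig:{A,B}
  cell(0,1) aa: {B,S}
  cell(1,2) aa: {B,S}
  cell(0,2) aaa: {S}

S ∈ T[0,2] ⇒ YES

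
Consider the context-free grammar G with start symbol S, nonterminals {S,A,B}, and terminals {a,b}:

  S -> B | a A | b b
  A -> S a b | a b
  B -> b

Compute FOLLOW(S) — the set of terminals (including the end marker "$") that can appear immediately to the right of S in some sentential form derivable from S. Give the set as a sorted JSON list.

FIRST iteration:
round 1:
  A via A→a b: +{a}
  B via B→b: +{b}
  S via S→B: +{b}
  S via S→a A: +{a}
  S: {a,b}  A: {a}  B: {b}
round 2:
  A via A→S a b: +{b}
  S: {a,b}  A: {a,b}  B: {b}
round 3: (no change)
  S: {a,b}  A: {a,b}  B: {b}

Compute FOLLOW by fixpoint:
initialize: $ ∈ FOLLOW(S)
[1]
  A→S a b: FOLLOW(S) ⊇ FIRST(a) = {a}; new: +{a}
  S→B: FOLLOW(B) ⊇ FOLLOW(S) ⊇ {$,a}; new: +{$,a}
  S→a A: FOLLOW(A) ⊇ FOLLOW(S) ⊇ {$,a}; new: +{$,a}
  FOLLOW[S]={$,a}  FOLLOW[A]={$,a}  FOLLOW[B]={$,a}
[2] (no change)
  FOLLOW[S]={$,a}  FOLLOW[A]={$,a}  FOLLOW[B]={$,a}

FOLLOW(S) = ["$", "a"]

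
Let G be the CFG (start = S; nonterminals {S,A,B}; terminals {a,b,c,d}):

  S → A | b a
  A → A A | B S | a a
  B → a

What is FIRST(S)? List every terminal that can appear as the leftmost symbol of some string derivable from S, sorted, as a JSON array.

Compute FIRST by fixpoint:
round 1:
  A via A→a a: +{a}
  B via B→a: +{a}
  S via S→A: +{a}
  S via S→b a: +{b}
  S: {a,b}  A: {a}  B: {a}
round 2: (stable)
  S: {a,b}  A: {a}  B: {a}

FIRST(S) = ["a", "b"]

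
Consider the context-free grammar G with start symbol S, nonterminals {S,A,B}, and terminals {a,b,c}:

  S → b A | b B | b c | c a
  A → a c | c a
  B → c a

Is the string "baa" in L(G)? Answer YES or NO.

CNF form of G:
  S -> T1 T0 | T2 A | T2 B | T2 T1
  A -> T0 T1 | T1 T0
  B -> T1 T0
  T0 -> a
  T1 -> c
  T2 -> b

CYK table (by increasing span):
  [0..0]={T2}  "b"  orig:{}
  [1..1]={T0}  "a"  orig:{}
  [2..2]={T0}  "a"  orig:{}
  [0..1]=∅  "ba"
  [1..2]=∅  "aa"
  [0..2]=∅  "baa"

S ∉ T[0,2] ⇒ NO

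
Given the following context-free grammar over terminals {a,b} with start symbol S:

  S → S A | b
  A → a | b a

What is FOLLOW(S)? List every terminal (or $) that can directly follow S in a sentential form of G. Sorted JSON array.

FIRST iteration:
pass 1:
  A via A→a: +{a}
  A via A→b a: +{b}
  S via S→b: +{b}
  FIRST(S)={b}  FIRST(A)={a,b}
pass 2: (stable)
  FIRST(S)={b}  FIRST(A)={a,b}

Compute FOLLOW by fixpoint:
FOLLOW(S) := {$}
[1]
  S→S A: FOLLOW(S) ⊇ FIRST(A) = {a,b}; new: +{a,b}
  S→S A: FOLLOW(A) ⊇ FOLLOW(S) ⊇ {$,a,b}; new: +{$,a,b}
  S: {$,a,b}  A: {$,a,b}
[2] (stable)
  S: {$,a,b}  A: {$,a,b}

FOLLOW(S) = ["$", "a", "b"]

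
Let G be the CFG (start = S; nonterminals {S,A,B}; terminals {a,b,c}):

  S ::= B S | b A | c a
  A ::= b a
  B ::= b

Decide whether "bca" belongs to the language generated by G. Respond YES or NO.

Convert to CNF:
  S -> B S | T0 A | T2 T1
  A -> T0 T1
  B -> b
  T0 -> b
  T1 -> a
  T2 -> c

CYK table (by increasing span):
  [0..0]={B,T0}  "b"  orig:{B}
  [1..1]={T2}  "c"  orig:{}
  [2..2]={T1}  "a"  orig:{}
  [0..1]=∅  "bc"
  [1..2]={S}  "ca"
  [0..2]={S}  "bca"

S ∈ T[0,2] ⇒ YES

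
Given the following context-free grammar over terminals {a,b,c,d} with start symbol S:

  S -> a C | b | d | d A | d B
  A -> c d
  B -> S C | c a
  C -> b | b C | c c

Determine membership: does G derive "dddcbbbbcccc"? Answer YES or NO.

Convert to CNF:
  S -> T1 A | T1 B | T2 C | b | d
  A -> T0 T1
  B -> S C | T0 T2
  C -> T0 T0 | T3 C | b
  T0 -> c
  T1 -> d
  T2 -> a
  T3 -> b

CYK table (by increasing span):
  T[0,0] 'd' = {S,T1}  orig:{S}
  T[1,1] 'd' = {S,T1}  orig:{S}
  T[2,2] 'd' = {S,T1}  orig:{S}
  T[3,3] 'c' = {T0}  orig:{}
  T[4,4] 'b' = {C,S,T3}  orig:{C,S}
  T[5,5] 'b' = {C,S,T3}  orig:{C,S}
  T[6,6] 'b' = {C,S,T3}  orig:{C,S}
  T[7,7] 'b' = {C,S,T3}  orig:{C,S}
  T[8,8] 'c' = {T0}  orig:{}
  T[9,9] 'c' = {T0}  orig:{}
  T[10,10] 'c' = {T0}  orig:{}
  T[11,11] 'c' = {T0}  orig:{}
  T[0,1] 'dd' = ∅
  T[1,2] 'dd' = ∅
  T[2,3] 'dc' = ∅
  T[3,4] 'cb' = ∅
  T[4,5] 'bb' = {B,C}
  T[5,6] 'bb' = {B,C}
  T[6,7] 'bb' = {B,C}
  T[7,8] 'bc' = ∅
  T[8,9] 'cc' = {C}
  T[9,10] 'cc' = {C}
  T[10,11] 'cc' = {C}
  T[0,2] 'ddd' = ∅
  T[1,3] 'ddc' = ∅
  T[2,4] 'dcb' = ∅
  T[3,5] 'cbb' = ∅
  T[4,6] 'bbb' = {B,C}
  T[5,7] 'bbb' = {B,C}
  T[6,8] 'bbc' = ∅
  T[7,9] 'bcc' = {B,C}
  T[8,10] 'ccc' = ∅
  T[9,11] 'ccc' = ∅
  T[0,3] 'dddc' = ∅
  T[1,4] 'ddcb' = ∅
  T[2,5] 'dcbb' = ∅
  T[3,6] 'cbbb' = ∅
  T[4,7] 'bbbb' = {B,C}
  T[5,8] 'bbbc' = ∅
  T[6,9] 'bbcc' = {B,C}
  T[7,10] 'bccc' = ∅
  T[8,11] 'cccc' = ∅
  T[0,4] 'dddcb' = ∅
  T[1,5] 'ddcbb' = ∅
  T[2,6] 'dcbbb' = ∅
  T[3,7] 'cbbbb' = ∅
  T[4,8] 'bbbbc' = ∅
  T[5,9] 'bbbcc' = {B,C}
  T[6,10] 'bbccc' = ∅
  T[7,11] 'bcccc' = ∅
  T[0,5] 'dddcbb' = ∅
  T[1,6] 'ddcbbb' = ∅
  T[2,7] 'dcbbbb' = ∅
  T[3,8] 'cbbbbc' = ∅
  T[4,9] 'bbbbcc' = {B,C}
  T[5,10] 'bbbccc' = ∅
  T[6,11] 'bbcccc' = ∅
  T[0,6] 'dddcbbb' = ∅
  T[1,7] 'ddcbbbb' = ∅
  T[2,8] 'dcbbbbc' = ∅
  T[3,9] 'cbbbbcc' = ∅
  T[4,10] 'bbbbccc' = ∅
  T[5,11] 'bbbcccc' = ∅
  T[0,7] 'dddcbbbb' = ∅
  T[1,8] 'ddcbbbbc' = ∅
  T[2,9] 'dcbbbbcc' = ∅
  T[3,10] 'cbbbbccc' = ∅
  T[4,11] 'bbbbcccc' = ∅
  T[0,8] 'dddcbbbbc' = ∅
  T[1,9] 'ddcbbbbcc' = ∅
  T[2,10] 'dcbbbbccc' = ∅
  T[3,11] 'cbbbbcccc' = ∅
  T[0,9] 'dddcbbbbcc' = ∅
  T[1,10] 'ddcbbbbccc' = ∅
  T[2,11] 'dcbbbbcccc' = ∅
  T[0,10] 'dddcbbbbccc' = ∅
  T[1,11] 'ddcbbbbcccc' = ∅
  T[0,11] 'dddcbbbbcccc' = ∅

S ∉ T[0,11] ⇒ NO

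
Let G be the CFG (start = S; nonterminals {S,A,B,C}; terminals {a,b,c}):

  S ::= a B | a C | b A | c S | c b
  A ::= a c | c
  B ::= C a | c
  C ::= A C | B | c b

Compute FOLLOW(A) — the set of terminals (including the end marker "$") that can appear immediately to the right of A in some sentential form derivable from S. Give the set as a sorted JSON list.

Compute FIRST by fixpoint:
round 1:
  A via A→a c: +{a}
  A via A→c: +{c}
  B via B→c: +{c}
  C via C→A C: +{a,c}
  S via S→a B: +{a}
  S via S→b A: +{b}
  S via S→c S: +{c}
  FIRST[S]={a,b,c}  FIRST[A]={a,c}  FIRST[B]={c}  FIRST[C]={a,c}
round 2:
  B via B→C a: +{a}
  FIRST[S]={a,b,c}  FIRST[A]={a,c}  FIRST[B]={a,c}  FIRST[C]={a,c}
round 3: (stable)
  FIRST[S]={a,b,c}  FIRST[A]={a,c}  FIRST[B]={a,c}  FIRST[C]={a,c}

Compute FOLLOW by fixpoint:
FOLLOW(S) := {$}
round 1:
  B→C a: FOLLOW(C) ⊇ FIRST(a) = {a}; new: +{a}
  C→A C: FOLLOW(A) ⊇ FIRST(C) = {a,c}; new: +{a,c}
  C→B: FOLLOW(B) ⊇ FOLLOW(C) ⊇ {a}; new: +{a}
  S→a B: FOLLOW(B) ⊇ FOLLOW(S) ⊇ {$}; new: +{$}
  S→a C: FOLLOW(C) ⊇ FOLLOW(S) ⊇ {$}; new: +{$}
  S→b A: FOLLOW(A) ⊇ FOLLOW(S) ⊇ {$}; new: +{$}
  FOLLOW[S]={$}  FOLLOW[A]={$,a,c}  FOLLOW[B]={$,a}  FOLLOW[C]={$,a}
round 2: (stable)
  FOLLOW[S]={$}  FOLLOW[A]={$,a,c}  FOLLOW[B]={$,a}  FOLLOW[C]={$,a}

FOLLOW(A) = ["$", "a", "c"]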